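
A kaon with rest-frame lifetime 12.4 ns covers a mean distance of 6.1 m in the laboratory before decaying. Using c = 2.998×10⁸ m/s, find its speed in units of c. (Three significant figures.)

0.854c

Let x = d/(cτ) = 6.100 m / (2.998×10⁸ m/s × 1.240×10^-8 s) = 1.6409. Since d = βγcτ, x = βγ = β/√(1−β²).
Solving: β² = x²/(1+x²) = 2.69255/3.69255 = 0.729184, so β = 0.854.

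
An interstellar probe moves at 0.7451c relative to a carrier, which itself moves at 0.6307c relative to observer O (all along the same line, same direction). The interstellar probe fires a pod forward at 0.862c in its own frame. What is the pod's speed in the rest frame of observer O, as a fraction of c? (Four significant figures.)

Apply u = (u'+v)/(1+u'v) twice. Pod in the carrier frame: (0.862+0.7451)/(1+0.862·0.7451) = 1.6071/1.6422762 = 0.97858c.
That velocity, transformed to the rest frame of observer O: (0.97858+0.6307)/(1+0.97858·0.6307) = 1.60928/1.617190406 = 0.99511c.

0.9951c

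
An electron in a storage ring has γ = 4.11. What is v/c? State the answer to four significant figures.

0.9699

β = √(1 − 1/γ²) = √(1 − 1/16.8921) = √0.940801 = 0.9699.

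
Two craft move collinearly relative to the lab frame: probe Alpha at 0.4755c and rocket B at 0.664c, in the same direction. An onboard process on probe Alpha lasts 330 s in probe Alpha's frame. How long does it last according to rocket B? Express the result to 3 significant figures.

343 s

Transform probe Alpha's velocity into rocket B's frame: (0.4755 − 0.664)/(1 − 0.4755·0.664) = −0.1885/0.684268, so the relative speed is 0.27548c.
At |u| = 0.27548c, γ = (1 − 0.0758892)^(−1/2) = 1.0403.
The clock on probe Alpha records proper time, so rocket B measures Δt = γΔτ = 1.0403 × 330 = 343 s.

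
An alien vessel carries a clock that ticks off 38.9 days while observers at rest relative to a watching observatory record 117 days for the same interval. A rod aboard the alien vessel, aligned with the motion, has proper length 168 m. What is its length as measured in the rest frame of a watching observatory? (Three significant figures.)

55.9 m

The time-dilation ratio gives γ = 117/38.9 = 3.00771.
L = L₀/γ = 168/3.00771 = 55.9 m.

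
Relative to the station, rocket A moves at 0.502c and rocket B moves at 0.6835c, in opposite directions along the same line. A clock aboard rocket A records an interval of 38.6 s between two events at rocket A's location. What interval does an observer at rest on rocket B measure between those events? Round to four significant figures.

Speed of rocket A in rocket B's frame: u = (v_A + v_B)/(1 + v_A v_B/c²) = (0.502 + 0.6835)/(1 + 0.502×0.6835) = 1.1855/1.343117 = 0.88265; |u| = 0.88265c.
At |u| = 0.88265c, γ = (1 − 0.779071)^(−1/2) = 2.1275.
The clock on rocket A records proper time, so rocket B measures Δt = γΔτ = 2.1275 × 38.6 = 82.12 s.

82.12 s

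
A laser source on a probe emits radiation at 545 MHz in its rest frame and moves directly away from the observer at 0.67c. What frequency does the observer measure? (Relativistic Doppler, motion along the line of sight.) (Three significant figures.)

Relativistic Doppler (source moving away): f_obs = f_src · √((1−β)/(1+β)).
With β = 0.67: factor = √(0.33/1.67) = 0.44453.
f_obs = 545 × 0.44453 = 242 MHz.

242 MHz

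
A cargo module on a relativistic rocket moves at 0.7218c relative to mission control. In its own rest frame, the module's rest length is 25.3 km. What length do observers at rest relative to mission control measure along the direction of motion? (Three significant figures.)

γ = 1/√(1 − β²) = 1/√(1 − 0.52099524) = 1/√0.47900476 = 1/0.692102 = 1.4449.
Length contraction: L = L₀/γ = 25.3/1.4449 = 17.5 km.

17.5 km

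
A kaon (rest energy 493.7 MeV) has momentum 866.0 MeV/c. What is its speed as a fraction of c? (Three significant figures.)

pc/(mc²) = 866.0/493.7 = 1.7541 = βγ = β/√(1−β²).
So β² = x²/(1 + x²) with x = 1.7541: x² = 3.07687, β² = 3.07687/4.07687 = 0.754714, β = 0.869.

0.869c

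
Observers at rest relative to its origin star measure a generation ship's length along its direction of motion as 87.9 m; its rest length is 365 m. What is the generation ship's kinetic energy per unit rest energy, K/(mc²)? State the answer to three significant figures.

γ = L₀/L = 365/87.9 = 4.15245.
K/(mc²) = γ − 1 = 4.15245 − 1 = 3.15.

3.15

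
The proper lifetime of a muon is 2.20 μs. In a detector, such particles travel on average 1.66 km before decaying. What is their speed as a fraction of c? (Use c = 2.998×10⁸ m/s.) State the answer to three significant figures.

0.929c

d = βγcτ ⇒ βγ = d/(cτ) = 1660 m / (659.56 m) = 2.5168.
β = (βγ)/√(1+(βγ)²) = 2.5168/√7.33428 = 0.929.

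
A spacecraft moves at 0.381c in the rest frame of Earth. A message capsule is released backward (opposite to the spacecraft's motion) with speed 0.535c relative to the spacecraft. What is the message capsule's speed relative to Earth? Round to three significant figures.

0.193c

Relativistic velocity addition: u = (u' + v)/(1 + u'v/c²), with u' = −0.535c and v = 0.381c.
Numerator: −0.535 + 0.381 = −0.154. Denominator: 1 + (−0.535)(0.381) = 0.796165.
u = −0.154/0.796165 = −0.19343, so the speed is 0.193c.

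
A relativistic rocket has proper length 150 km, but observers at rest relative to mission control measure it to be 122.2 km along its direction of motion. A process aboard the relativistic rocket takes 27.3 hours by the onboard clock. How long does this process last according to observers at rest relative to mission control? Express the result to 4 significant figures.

33.51 hours

From L = L₀/γ: γ = 150/122.2 = 1.2275.
Δt = γΔτ = 1.2275 × 27.3 = 33.51 hours.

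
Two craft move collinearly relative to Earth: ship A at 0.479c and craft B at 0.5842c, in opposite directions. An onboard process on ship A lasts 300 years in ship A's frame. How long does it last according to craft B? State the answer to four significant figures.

538.9 years

Transform ship A's velocity into craft B's frame: (0.479 + 0.5842)/(1 + 0.479·0.5842) = 1.0632/1.2798318, so the relative speed is 0.83073c.
At |u| = 0.83073c, γ = (1 − 0.690112)^(−1/2) = 1.7964.
The clock on ship A records proper time, so craft B measures Δt = γΔτ = 1.7964 × 300 = 538.9 years.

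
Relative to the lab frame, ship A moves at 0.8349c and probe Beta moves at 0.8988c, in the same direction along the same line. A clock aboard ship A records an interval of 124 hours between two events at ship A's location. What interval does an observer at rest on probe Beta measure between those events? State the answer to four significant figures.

128.3 hours

The velocity of ship A relative to probe Beta is (0.8349 − 0.8988)c / (1 − 0.8349×0.8988) = −0.25602c; relative speed 0.25602c.
At |u| = 0.25602c, γ = (1 − 0.0655462)^(−1/2) = 1.0345.
The clock on ship A records proper time, so probe Beta measures Δt = γΔτ = 1.0345 × 124 = 128.3 hours.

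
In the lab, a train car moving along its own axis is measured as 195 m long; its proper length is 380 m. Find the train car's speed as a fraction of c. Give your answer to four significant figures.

0.8583c

Length contraction gives γ = L₀/L = 380/195 = 1.9487.
β = √(1 − 1/γ²) = √0.736664 = 0.8583.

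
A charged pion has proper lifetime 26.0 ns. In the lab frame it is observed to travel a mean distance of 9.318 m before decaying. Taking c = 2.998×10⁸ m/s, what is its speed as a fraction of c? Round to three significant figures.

Lab distance = (lab lifetime)·v = γτ·βc, so βγ = d/(cτ) = 9.318/(2.998×10⁸ × 2.600×10^-8) = 1.1954.
With βγ = 1.1954: γ² = 1 + (βγ)² = 2.42898, and β = (βγ)/γ = 1.1954/1.55852 = 0.767.

0.767c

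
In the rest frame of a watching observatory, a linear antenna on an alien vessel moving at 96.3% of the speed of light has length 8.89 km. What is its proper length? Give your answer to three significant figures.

33.0 km

β² = 0.927369, so γ = 1/√0.072631 = 3.7106.
Proper length: L₀ = γ·L = 3.7106 × 8.89 = 33.0 km.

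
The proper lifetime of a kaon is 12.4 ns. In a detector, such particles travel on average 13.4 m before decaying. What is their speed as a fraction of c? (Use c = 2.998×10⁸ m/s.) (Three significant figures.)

0.964c

Let x = d/(cτ) = 13.40 m / (2.998×10⁸ m/s × 1.240×10^-8 s) = 3.6046. Since d = βγcτ, x = βγ = β/√(1−β²).
Solving: β² = x²/(1+x²) = 12.9931/13.9931 = 0.928536, so β = 0.964.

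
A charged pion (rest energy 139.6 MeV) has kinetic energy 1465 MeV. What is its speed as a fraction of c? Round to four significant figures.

K = (γ−1)mc², so γ = 1 + 1465/139.6 = 11.494.
Then v/c = √(1 − γ⁻²) = √(1 − 0.00756933) = √0.99243067 = 0.9962.

0.9962c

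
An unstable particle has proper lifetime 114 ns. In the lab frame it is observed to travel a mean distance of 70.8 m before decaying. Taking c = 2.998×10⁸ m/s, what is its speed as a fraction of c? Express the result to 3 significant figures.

0.901c

d = βγcτ ⇒ βγ = d/(cτ) = 70.80 m / (34.1772 m) = 2.0716.
β = (βγ)/√(1+(βγ)²) = 2.0716/√5.29153 = 0.901.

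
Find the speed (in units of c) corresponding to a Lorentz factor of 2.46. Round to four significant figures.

0.9136c

β = √(1 − 1/γ²) = √(1 − 1/6.0516) = √0.834754 = 0.9136.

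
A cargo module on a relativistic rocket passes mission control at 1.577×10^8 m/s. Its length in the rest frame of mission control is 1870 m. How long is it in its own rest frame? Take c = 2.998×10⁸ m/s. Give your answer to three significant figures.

β = v/c = (1.577×10^8 m/s)/(2.998×10⁸ m/s) = 0.526017.
With β = 0.526017, γ = 1/√(1 − 0.526017²) = 1/√0.7233061 = 1.1758.
Proper length: L₀ = γ·L = 1.1758 × 1870 = 2200 m.

2200 m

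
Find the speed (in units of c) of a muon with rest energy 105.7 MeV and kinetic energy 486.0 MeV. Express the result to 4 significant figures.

0.9839c

γ = 1 + K/(mc²) = 1 + 486.0/105.7 = 5.5979.
β = √(1 − 1/γ²) = √(1 − 0.0319117) = √0.9680883 = 0.9839.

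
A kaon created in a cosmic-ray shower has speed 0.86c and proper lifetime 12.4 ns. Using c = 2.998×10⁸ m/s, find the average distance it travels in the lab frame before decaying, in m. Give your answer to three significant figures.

γ = 1/√(1 − β²) = 1/√(1 − 0.7396) = 1/√0.2604 = 1/0.510294 = 1.9597.
Lab-frame lifetime: Δt = γτ = 1.9597 × 12.4 ns = 24.3 ns.
Distance: d = vΔt = 0.86 × 2.998×10⁸ m/s × 2.4300×10^-8 s = 6.27 m.

6.27 m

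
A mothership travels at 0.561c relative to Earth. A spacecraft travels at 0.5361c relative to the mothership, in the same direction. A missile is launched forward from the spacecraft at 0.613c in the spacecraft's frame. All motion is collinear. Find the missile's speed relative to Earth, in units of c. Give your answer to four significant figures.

First combine the missile and spacecraft (S''→S'): u₁ = (0.613 + 0.5361)/(1 + 0.613×0.5361) = 1.1491/1.3286293 = 0.86488.
Then combine with the mothership (S'→S): u = (0.86488 + 0.561)/(1 + 0.86488×0.561) = 1.42588/1.48519768 = 0.96006.

0.9601c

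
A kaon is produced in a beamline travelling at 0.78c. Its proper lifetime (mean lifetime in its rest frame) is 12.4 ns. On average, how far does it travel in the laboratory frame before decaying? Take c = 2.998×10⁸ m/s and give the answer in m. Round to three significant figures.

4.63 m

γ = 1/√(1 − β²) = 1/√(1 − 0.6084) = 1/√0.3916 = 1/0.62578 = 1.598.
Lab-frame lifetime: Δt = γτ = 1.598 × 12.4 ns = 19.815 ns.
Distance: d = vΔt = 0.78 × 2.998×10⁸ m/s × 1.9815×10^-8 s = 4.63 m.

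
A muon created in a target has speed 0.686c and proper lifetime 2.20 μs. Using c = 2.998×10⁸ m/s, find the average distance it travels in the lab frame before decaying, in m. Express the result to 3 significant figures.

622 m

With β = 0.686, γ = 1/√(1 − 0.686²) = 1/√0.529404 = 1.3744.
Lab-frame lifetime: Δt = γτ = 1.3744 × 2.20 μs = 3.0237 μs.
Distance: d = vΔt = 0.686 × 2.998×10⁸ m/s × 3.0237×10^-6 s = 622 m.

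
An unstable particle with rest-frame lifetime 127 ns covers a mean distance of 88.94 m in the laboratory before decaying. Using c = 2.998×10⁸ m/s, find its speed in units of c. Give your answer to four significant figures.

Let x = d/(cτ) = 88.94 m / (2.998×10⁸ m/s × 1.270×10^-7 s) = 2.3359. Since d = βγcτ, x = βγ = β/√(1−β²).
Solving: β² = x²/(1+x²) = 5.45643/6.45643 = 0.845116, so β = 0.9193.

0.9193c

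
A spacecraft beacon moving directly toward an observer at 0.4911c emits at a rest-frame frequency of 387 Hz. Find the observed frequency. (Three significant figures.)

Relativistic Doppler (source moving toward): f_obs = f_src · √((1+β)/(1−β)).
With β = 0.4911: factor = √(1.4911/0.5089) = 1.7117.
f_obs = 387 × 1.7117 = 662 Hz.

662 Hz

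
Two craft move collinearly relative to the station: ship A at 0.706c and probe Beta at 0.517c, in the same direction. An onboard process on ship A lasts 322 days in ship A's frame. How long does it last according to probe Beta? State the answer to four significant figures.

337.3 days

Transform ship A's velocity into probe Beta's frame: (0.706 − 0.517)/(1 − 0.706·0.517) = 0.189/0.634998, so the relative speed is 0.29764c.
At |u| = 0.29764c, γ = (1 − 0.0885896)^(−1/2) = 1.0475.
The clock on ship A records proper time, so probe Beta measures Δt = γΔτ = 1.0475 × 322 = 337.3 days.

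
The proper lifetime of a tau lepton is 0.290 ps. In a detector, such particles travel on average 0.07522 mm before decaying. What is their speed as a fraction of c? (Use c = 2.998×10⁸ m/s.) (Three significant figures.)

Let x = d/(cτ) = 7.522×10^-5 m / (2.998×10⁸ m/s × 2.900×10^-13 s) = 0.86517. Since d = βγcτ, x = βγ = β/√(1−β²).
Solving: β² = x²/(1+x²) = 0.748519/1.748519 = 0.428087, so β = 0.654.

0.654c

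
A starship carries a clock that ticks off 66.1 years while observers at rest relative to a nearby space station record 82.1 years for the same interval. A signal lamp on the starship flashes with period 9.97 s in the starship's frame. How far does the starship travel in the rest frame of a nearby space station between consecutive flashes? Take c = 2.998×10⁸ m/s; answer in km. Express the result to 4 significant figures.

2.202×10^6 km

From Δt = γΔτ: γ = 82.1/66.1 = 1.24206.
β = √(1 − 1/γ²) = 0.59312. Lab-frame period = γτ = 1.24206×9.97 s = 12.383 s. Distance = βc × γτ = 0.59312 × 2.998×10⁸ m/s × 12.383 s = 2.2019×10^9 m = 2.202×10^6 km.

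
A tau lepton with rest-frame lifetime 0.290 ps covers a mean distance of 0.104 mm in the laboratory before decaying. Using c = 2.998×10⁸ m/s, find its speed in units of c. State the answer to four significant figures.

0.7672c

Lab distance = (lab lifetime)·v = γτ·βc, so βγ = d/(cτ) = 1.040×10^-4/(2.998×10⁸ × 2.900×10^-13) = 1.1962.
With βγ = 1.1962: γ² = 1 + (βγ)² = 2.43089, and β = (βγ)/γ = 1.1962/1.55913 = 0.7672.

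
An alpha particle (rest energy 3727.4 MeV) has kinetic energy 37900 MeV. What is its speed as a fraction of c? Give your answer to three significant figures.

0.996c

γ = 1 + K/(mc²) = 1 + 37900/3727.4 = 11.168.
β = √(1 − 1/γ²) = √(1 − 0.00801769) = √0.99198231 = 0.996.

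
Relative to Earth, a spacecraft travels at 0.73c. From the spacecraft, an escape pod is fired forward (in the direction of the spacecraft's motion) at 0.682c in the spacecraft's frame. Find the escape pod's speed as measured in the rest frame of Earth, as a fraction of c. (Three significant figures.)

0.943c

In units of c, u = (u' + v)/(1 + u'v) with u' = 0.682 and v = 0.73.
Numerator: 0.682 + 0.73 = 1.412. Denominator: 1 + (0.682)(0.73) = 1.49786.
u = 1.412/1.49786 = 0.94268, so the speed is 0.943c.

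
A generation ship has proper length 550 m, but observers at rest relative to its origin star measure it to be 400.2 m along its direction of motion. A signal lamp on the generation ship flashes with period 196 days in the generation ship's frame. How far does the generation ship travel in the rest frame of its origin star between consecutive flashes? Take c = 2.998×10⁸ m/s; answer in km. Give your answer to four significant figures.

From L = L₀/γ: γ = 550/400.2 = 1.37431.
β = √(1 − 1/γ²) = 0.68596. Lab-frame period = γτ = 1.37431×196 days = 269.36 days. Distance = βc × γτ = 0.68596 × 2.998×10⁸ m/s × 23272704 s = 4.7861×10^15 m = 4.786×10^12 km.

4.786×10^12 km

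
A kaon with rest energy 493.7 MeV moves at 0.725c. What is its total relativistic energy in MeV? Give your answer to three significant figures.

γ = 1/√(1 − β²) = 1/√(1 − 0.525625) = 1/√0.474375 = 1/0.688749 = 1.4519.
Total energy: E = γmc² = 1.4519 × 493.7 MeV = 717 MeV.

717 MeV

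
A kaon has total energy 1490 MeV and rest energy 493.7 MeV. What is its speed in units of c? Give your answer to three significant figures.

Total energy E = γmc² gives γ = 1490/493.7 = 3.018.
Hence β = √(1 − 1/γ²) = √(1 − 0.10979) = √0.89021 = 0.944.

0.944c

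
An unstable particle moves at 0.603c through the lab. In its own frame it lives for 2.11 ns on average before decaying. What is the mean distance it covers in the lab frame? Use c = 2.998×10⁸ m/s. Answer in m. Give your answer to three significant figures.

With β = 0.603, γ = 1/√(1 − 0.603²) = 1/√0.636391 = 1.2535.
Lab-frame lifetime: Δt = γτ = 1.2535 × 2.11 ns = 2.6449 ns.
Distance: d = vΔt = 0.603 × 2.998×10⁸ m/s × 2.6449×10^-9 s = 0.478 m.

0.478 m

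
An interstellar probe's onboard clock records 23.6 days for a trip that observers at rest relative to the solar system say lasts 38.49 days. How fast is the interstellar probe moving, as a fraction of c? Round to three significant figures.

γ = Δt/Δτ = 38.49/23.6 = 1.6309.
β = √(1 − 1/γ²) = √(1 − 0.375963) = √0.624037 = 0.790.

0.790c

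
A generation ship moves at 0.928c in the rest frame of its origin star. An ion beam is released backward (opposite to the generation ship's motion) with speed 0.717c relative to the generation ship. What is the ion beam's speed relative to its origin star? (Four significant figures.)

Relativistic velocity addition: u = (u' + v)/(1 + u'v/c²), with u' = −0.717c and v = 0.928c.
Numerator: −0.717 + 0.928 = 0.211. Denominator: 1 + (−0.717)(0.928) = 0.334624.
u = 0.211/0.334624 = 0.63056, so the speed is 0.6306c.

0.6306c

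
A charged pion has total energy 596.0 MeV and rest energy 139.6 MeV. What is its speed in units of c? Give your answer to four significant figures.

0.9722c

Total energy E = γmc² gives γ = 596.0/139.6 = 4.2693.
Hence β = √(1 − 1/γ²) = √(1 − 0.0548639) = √0.9451361 = 0.9722.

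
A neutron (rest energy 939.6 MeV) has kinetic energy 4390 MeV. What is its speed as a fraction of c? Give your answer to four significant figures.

0.9843c

K = (γ−1)mc², so γ = 1 + 4390/939.6 = 5.6722.
Then v/c = √(1 − γ⁻²) = √(1 − 0.0310811) = √0.9689189 = 0.9843.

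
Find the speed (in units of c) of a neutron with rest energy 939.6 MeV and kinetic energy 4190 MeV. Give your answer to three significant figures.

K = (γ−1)mc², so γ = 1 + 4190/939.6 = 5.4593.
Then v/c = √(1 − γ⁻²) = √(1 − 0.0335526) = √0.9664474 = 0.983.

0.983c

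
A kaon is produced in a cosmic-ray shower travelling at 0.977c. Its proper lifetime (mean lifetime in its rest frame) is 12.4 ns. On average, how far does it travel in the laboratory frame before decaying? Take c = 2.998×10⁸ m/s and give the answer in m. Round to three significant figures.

17.0 m

γ = 1/√(1 − β²) = 1/√(1 − 0.954529) = 1/√0.045471 = 1/0.213239 = 4.6896.
Lab-frame lifetime: Δt = γτ = 4.6896 × 12.4 ns = 58.151 ns.
Distance: d = vΔt = 0.977 × 2.998×10⁸ m/s × 5.8151×10^-8 s = 17.0 m.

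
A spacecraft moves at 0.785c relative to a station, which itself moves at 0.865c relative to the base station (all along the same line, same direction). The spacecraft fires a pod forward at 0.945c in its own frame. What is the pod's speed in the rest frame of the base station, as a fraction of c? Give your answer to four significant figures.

Apply u = (u'+v)/(1+u'v) twice. Pod in the station frame: (0.945+0.785)/(1+0.945·0.785) = 1.73/1.741825 = 0.99321c.
That velocity, transformed to the rest frame of the base station: (0.99321+0.865)/(1+0.99321·0.865) = 1.85821/1.85912665 = 0.99951c.

0.9995c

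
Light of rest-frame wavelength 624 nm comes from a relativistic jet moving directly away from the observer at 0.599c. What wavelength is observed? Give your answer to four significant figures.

1246 nm

Relativistic Doppler for wavelength: λ_obs = λ_src · √((1+β)/(1−β)).
With β = 0.599: factor = √(1.599/0.401) = 1.9969.
λ_obs = 624 × 1.9969 = 1246 nm.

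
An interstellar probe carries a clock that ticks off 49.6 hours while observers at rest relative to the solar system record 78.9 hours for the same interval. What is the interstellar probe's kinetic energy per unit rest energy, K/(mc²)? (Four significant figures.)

0.5907

From Δt = γΔτ: γ = 78.9/49.6 = 1.59073.
K/(mc²) = γ − 1 = 1.59073 − 1 = 0.5907.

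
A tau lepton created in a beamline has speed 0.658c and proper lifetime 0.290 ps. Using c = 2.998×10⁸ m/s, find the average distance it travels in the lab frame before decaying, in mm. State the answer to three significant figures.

0.0760 mm

With β = 0.658, γ = 1/√(1 − 0.658²) = 1/√0.567036 = 1.328.
Lab-frame lifetime: Δt = γτ = 1.328 × 0.290 ps = 0.38512 ps.
Distance: d = vΔt = 0.658 × 2.998×10⁸ m/s × 3.8512×10^-13 s = 7.60×10^-5 m = 0.0760 mm.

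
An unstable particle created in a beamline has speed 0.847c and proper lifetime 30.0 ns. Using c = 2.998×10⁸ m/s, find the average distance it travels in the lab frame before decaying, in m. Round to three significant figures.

14.3 m

Lorentz factor: γ = (1 − 0.717409)^(−1/2) = 1.8811.
Lab-frame lifetime: Δt = γτ = 1.8811 × 30.0 ns = 56.433 ns.
Distance: d = vΔt = 0.847 × 2.998×10⁸ m/s × 5.6433×10^-8 s = 14.3 m.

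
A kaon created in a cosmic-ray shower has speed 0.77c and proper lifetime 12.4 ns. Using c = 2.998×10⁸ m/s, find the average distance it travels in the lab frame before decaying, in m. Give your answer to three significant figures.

Lorentz factor: γ = (1 − 0.5929)^(−1/2) = 1.5673.
Lab-frame lifetime: Δt = γτ = 1.5673 × 12.4 ns = 19.435 ns.
Distance: d = vΔt = 0.77 × 2.998×10⁸ m/s × 1.9435×10^-8 s = 4.49 m.

4.49 m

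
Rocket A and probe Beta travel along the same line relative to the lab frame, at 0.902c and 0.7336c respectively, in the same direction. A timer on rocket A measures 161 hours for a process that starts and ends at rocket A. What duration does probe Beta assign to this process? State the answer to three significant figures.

The velocity of rocket A relative to probe Beta is (0.902 − 0.7336)c / (1 − 0.902×0.7336) = 0.49779c; relative speed 0.49779c.
γ for this relative speed: γ = 1/√(1 − 0.247795) = 1.153.
The clock on rocket A records proper time, so probe Beta measures Δt = γΔτ = 1.153 × 161 = 186 hours.

186 hours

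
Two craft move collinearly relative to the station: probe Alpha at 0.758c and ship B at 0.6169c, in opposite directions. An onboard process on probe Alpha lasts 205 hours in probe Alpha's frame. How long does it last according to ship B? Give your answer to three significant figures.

586 hours

Transform probe Alpha's velocity into ship B's frame: (0.758 + 0.6169)/(1 + 0.758·0.6169) = 1.3749/1.4676102, so the relative speed is 0.93683c.
γ for this relative speed: γ = 1/√(1 − 0.87765) = 2.8589.
The clock on probe Alpha records proper time, so ship B measures Δt = γΔτ = 2.8589 × 205 = 586 hours.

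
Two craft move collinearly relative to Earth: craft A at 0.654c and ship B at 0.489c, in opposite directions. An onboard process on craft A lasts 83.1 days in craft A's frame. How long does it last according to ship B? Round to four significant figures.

Speed of craft A in ship B's frame: u = (v_A + v_B)/(1 + v_A v_B/c²) = (0.654 + 0.489)/(1 + 0.654×0.489) = 1.143/1.319806 = 0.86604; |u| = 0.86604c.
At |u| = 0.86604c, γ = (1 − 0.750025)^(−1/2) = 2.0001.
Craft A's interval is proper; time dilation gives Δt_B = γΔτ = 2.0001 × 83.1 days = 166.2 days.

166.2 days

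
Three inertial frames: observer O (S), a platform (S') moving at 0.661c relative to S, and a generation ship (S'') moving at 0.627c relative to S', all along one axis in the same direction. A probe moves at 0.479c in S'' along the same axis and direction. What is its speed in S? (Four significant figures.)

0.9676c

Compose velocities in two stages. Stage 1 (into S'): u₁ = (0.479+0.627)/(1+0.479×0.627) = 0.85055.
Stage 2 (into S): u = (0.85055+0.661)/(1+0.85055×0.661) = 0.96757, so the speed is 0.9676c.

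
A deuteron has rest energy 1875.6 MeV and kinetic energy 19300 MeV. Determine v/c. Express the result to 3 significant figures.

0.996

K = (γ−1)mc², so γ = 1 + 19300/1875.6 = 11.29.
Then v/c = √(1 − γ⁻²) = √(1 − 0.00784535) = √0.99215465 = 0.996.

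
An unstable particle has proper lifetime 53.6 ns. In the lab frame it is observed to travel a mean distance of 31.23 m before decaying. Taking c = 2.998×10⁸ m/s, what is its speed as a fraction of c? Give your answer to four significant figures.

0.8892c

Let x = d/(cτ) = 31.23 m / (2.998×10⁸ m/s × 5.360×10^-8 s) = 1.9435. Since d = βγcτ, x = βγ = β/√(1−β²).
Solving: β² = x²/(1+x²) = 3.77719/4.77719 = 0.790672, so β = 0.8892.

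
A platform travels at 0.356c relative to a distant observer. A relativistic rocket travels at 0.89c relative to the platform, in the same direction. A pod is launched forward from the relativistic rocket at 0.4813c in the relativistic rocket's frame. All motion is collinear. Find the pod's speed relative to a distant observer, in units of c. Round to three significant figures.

0.981c

Apply u = (u'+v)/(1+u'v) twice. Pod in the platform frame: (0.4813+0.89)/(1+0.4813·0.89) = 1.3713/1.428357 = 0.96005c.
That velocity, transformed to the rest frame of a distant observer: (0.96005+0.356)/(1+0.96005·0.356) = 1.31605/1.3417778 = 0.98083c.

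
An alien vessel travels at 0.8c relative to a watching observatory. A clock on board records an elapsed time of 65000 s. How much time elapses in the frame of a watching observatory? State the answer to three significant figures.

1.08×10^5 s

γ = 1/√(1 − β²) = 1/√(1 − 0.64) = 1/√0.36 = 1/0.6 = 1.6667.
The onboard clock measures proper time, so the interval in the rest frame of a watching observatory is dilated: Δt = γ·Δτ = 1.6667 × 65000 s = 1.08×10^5 s.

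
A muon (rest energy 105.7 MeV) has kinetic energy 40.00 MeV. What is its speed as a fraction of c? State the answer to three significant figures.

K = (γ−1)mc², so γ = 1 + 40.00/105.7 = 1.3784.
Then v/c = √(1 − γ⁻²) = √(1 − 0.52632) = √0.47368 = 0.688.

0.688c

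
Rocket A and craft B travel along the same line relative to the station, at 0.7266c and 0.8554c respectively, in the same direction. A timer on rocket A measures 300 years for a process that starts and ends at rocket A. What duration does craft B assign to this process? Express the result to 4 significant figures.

319.0 years

Speed of rocket A in craft B's frame: u = (v_A − v_B)/(1 − v_A v_B/c²) = (0.7266 − 0.8554)/(1 − 0.7266×0.8554) = −0.1288/0.37846636 = −0.34032; |u| = 0.34032c.
At |u| = 0.34032c, γ = (1 − 0.115818)^(−1/2) = 1.0635.
The clock on rocket A records proper time, so craft B measures Δt = γΔτ = 1.0635 × 300 = 319.0 years.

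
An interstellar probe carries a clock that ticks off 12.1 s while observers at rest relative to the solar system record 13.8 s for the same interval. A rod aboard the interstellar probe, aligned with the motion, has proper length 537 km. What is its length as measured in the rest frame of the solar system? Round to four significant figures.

The time-dilation ratio gives γ = 13.8/12.1 = 1.1405.
The rod contracts by the same γ: 537 km / 1.1405 = 470.8 km.

470.8 km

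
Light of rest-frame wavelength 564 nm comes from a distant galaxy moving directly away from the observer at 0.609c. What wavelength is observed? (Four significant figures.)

Relativistic Doppler for wavelength: λ_obs = λ_src · √((1+β)/(1−β)).
With β = 0.609: factor = √(1.609/0.391) = 2.0286.
λ_obs = 564 × 2.0286 = 1144 nm.

1144 nm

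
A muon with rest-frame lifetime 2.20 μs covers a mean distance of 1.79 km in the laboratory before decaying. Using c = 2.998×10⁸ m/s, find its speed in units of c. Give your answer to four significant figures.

Lab distance = (lab lifetime)·v = γτ·βc, so βγ = d/(cτ) = 1790/(2.998×10⁸ × 2.200×10^-6) = 2.7139.
With βγ = 2.7139: γ² = 1 + (βγ)² = 8.36525, and β = (βγ)/γ = 2.7139/2.89227 = 0.9383.

0.9383c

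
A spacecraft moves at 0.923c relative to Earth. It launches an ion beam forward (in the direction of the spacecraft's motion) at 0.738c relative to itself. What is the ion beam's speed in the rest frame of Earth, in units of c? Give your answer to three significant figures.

0.988c

Relativistic velocity addition: u = (u' + v)/(1 + u'v/c²), with u' = 0.738c and v = 0.923c.
Numerator: 0.738 + 0.923 = 1.661. Denominator: 1 + (0.738)(0.923) = 1.681174.
u = 1.661/1.681174 = 0.988, so the speed is 0.988c.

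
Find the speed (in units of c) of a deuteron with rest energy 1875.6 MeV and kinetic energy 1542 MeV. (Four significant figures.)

γ = 1 + K/(mc²) = 1 + 1542/1875.6 = 1.8221.
β = √(1 − 1/γ²) = √(1 − 0.3012) = √0.6988 = 0.8359.

0.8359c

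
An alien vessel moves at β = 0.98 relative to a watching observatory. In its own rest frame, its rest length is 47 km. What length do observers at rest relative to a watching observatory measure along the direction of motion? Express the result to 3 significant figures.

Lorentz factor: γ = (1 − 0.9604)^(−1/2) = 5.0252.
Length contraction: L = L₀/γ = 47/5.0252 = 9.35 km.

9.35 km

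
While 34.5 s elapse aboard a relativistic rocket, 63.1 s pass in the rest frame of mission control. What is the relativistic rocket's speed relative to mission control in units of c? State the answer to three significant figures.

γ = Δt/Δτ = 63.1/34.5 = 1.829.
β = √(1 − 1/γ²) = √(1 − 0.298932) = √0.701068 = 0.837.

0.837c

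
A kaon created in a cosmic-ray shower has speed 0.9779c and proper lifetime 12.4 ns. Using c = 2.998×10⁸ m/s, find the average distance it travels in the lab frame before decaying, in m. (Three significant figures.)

γ = 1/√(1 − β²) = 1/√(1 − 0.95628841) = 1/√0.04371159 = 1/0.209073 = 4.783.
Lab-frame lifetime: Δt = γτ = 4.783 × 12.4 ns = 59.309 ns.
Distance: d = vΔt = 0.9779 × 2.998×10⁸ m/s × 5.9309×10^-8 s = 17.4 m.

17.4 m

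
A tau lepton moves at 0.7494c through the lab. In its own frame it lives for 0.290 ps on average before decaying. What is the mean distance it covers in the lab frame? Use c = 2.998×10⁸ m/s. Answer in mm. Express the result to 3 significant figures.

γ = 1/√(1 − β²) = 1/√(1 − 0.56160036) = 1/√0.43839964 = 1/0.662118 = 1.5103.
Lab-frame lifetime: Δt = γτ = 1.5103 × 0.290 ps = 0.43799 ps.
Distance: d = vΔt = 0.7494 × 2.998×10⁸ m/s × 4.3799×10^-13 s = 9.84×10^-5 m = 0.0984 mm.

0.0984 mm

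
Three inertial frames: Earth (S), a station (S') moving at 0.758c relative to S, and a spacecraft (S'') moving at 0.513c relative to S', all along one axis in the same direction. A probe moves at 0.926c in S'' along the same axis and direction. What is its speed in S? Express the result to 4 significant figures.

First combine the probe and spacecraft (S''→S'): u₁ = (0.926 + 0.513)/(1 + 0.926×0.513) = 1.439/1.475038 = 0.97557.
Then combine with the station (S'→S): u = (0.97557 + 0.758)/(1 + 0.97557×0.758) = 1.73357/1.73948206 = 0.9966.

0.9966c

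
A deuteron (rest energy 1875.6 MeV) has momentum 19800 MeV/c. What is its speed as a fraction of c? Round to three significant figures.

βγ = pc/(mc²) = 19800/1875.6 = 10.557.
Since γ² = 1 + (βγ)² = 112.45, γ = √112.45 = 10.6042, and β = (βγ)/γ = 10.557/10.6042 = 0.996.

0.996c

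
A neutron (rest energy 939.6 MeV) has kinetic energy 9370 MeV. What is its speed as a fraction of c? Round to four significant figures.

K = (γ−1)mc², so γ = 1 + 9370/939.6 = 10.972.
Then v/c = √(1 − γ⁻²) = √(1 − 0.0083067) = √0.9916933 = 0.9958.

0.9958c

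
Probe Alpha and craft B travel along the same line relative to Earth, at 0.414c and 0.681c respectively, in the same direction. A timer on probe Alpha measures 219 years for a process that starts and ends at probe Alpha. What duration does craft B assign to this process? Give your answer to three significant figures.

Speed of probe Alpha in craft B's frame: u = (v_A − v_B)/(1 − v_A v_B/c²) = (0.414 − 0.681)/(1 − 0.414×0.681) = −0.267/0.718066 = −0.37183; |u| = 0.37183c.
γ for this relative speed: γ = 1/√(1 − 0.138258) = 1.0772.
Probe Alpha's interval is proper; time dilation gives Δt_B = γΔτ = 1.0772 × 219 years = 236 years.

236 years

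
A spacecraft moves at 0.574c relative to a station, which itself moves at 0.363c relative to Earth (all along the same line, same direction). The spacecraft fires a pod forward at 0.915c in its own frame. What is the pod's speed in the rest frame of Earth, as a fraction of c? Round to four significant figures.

0.9888c

Apply u = (u'+v)/(1+u'v) twice. Pod in the station frame: (0.915+0.574)/(1+0.915·0.574) = 1.489/1.52521 = 0.97626c.
That velocity, transformed to the rest frame of Earth: (0.97626+0.363)/(1+0.97626·0.363) = 1.33926/1.35438238 = 0.98883c.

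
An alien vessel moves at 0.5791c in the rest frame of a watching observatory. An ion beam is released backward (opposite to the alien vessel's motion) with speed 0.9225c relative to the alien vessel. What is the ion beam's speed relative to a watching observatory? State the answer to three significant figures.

Relativistic velocity addition: u = (u' + v)/(1 + u'v/c²), with u' = −0.9225c and v = 0.5791c.
Numerator: −0.9225 + 0.5791 = −0.3434. Denominator: 1 + (−0.9225)(0.5791) = 0.46578025.
u = −0.3434/0.46578025 = −0.73726, so the speed is 0.737c.

0.737c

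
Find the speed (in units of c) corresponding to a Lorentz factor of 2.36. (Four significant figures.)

β = √(1 − 1/γ²) = √(1 − 1/5.5696) = √0.820454 = 0.9058.

0.9058c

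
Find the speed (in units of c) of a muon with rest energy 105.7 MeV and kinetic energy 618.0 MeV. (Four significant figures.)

0.9893c

K = (γ−1)mc², so γ = 1 + 618.0/105.7 = 6.8467.
Then v/c = √(1 − γ⁻²) = √(1 − 0.0213323) = √0.9786677 = 0.9893.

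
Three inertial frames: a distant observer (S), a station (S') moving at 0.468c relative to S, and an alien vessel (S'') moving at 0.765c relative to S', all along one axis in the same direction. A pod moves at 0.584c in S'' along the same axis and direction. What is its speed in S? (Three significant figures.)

First combine the pod and alien vessel (S''→S'): u₁ = (0.584 + 0.765)/(1 + 0.584×0.765) = 1.349/1.44676 = 0.93243.
Then combine with the station (S'→S): u = (0.93243 + 0.468)/(1 + 0.93243×0.468) = 1.40043/1.43637724 = 0.97497.

0.975c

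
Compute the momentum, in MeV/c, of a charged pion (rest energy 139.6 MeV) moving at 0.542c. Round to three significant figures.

Lorentz factor: γ = (1 − 0.293764)^(−1/2) = 1.1899.
Momentum: p = γβ·mc = 1.1899 × 0.542 × 139.6 MeV/c = 90.0 MeV/c.

90.0 MeV/c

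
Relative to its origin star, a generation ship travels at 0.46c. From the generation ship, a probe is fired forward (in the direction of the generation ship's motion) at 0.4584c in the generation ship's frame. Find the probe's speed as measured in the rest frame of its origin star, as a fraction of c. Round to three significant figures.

0.758c

Relativistic velocity addition: u = (u' + v)/(1 + u'v/c²), with u' = 0.4584c and v = 0.46c.
Numerator: 0.4584 + 0.46 = 0.9184. Denominator: 1 + (0.4584)(0.46) = 1.210864.
u = 0.9184/1.210864 = 0.75847, so the speed is 0.758c.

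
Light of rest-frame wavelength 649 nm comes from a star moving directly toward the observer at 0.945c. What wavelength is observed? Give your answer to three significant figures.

Relativistic Doppler for wavelength: λ_obs = λ_src · √((1−β)/(1+β)).
With β = 0.945: factor = √(0.055/1.945) = 0.16816.
λ_obs = 649 × 0.16816 = 109 nm.

109 nm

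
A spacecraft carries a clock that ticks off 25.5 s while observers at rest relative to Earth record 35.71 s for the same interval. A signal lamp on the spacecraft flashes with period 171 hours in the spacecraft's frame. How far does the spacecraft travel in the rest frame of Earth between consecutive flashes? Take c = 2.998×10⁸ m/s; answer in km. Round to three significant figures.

From Δt = γΔτ: γ = 35.71/25.5 = 1.40039.
β = √(1 − 1/γ²) = 0.70006. Lab-frame period = γτ = 1.40039×171 hours = 239.47 hours. Distance = βc × γτ = 0.70006 × 2.998×10⁸ m/s × 862092 s = 1.8093×10^14 m = 1.81×10^11 km.

1.81×10^11 km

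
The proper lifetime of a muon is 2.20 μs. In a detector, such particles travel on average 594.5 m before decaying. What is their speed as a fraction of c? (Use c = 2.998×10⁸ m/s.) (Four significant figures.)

0.6695c

Lab distance = (lab lifetime)·v = γτ·βc, so βγ = d/(cτ) = 594.5/(2.998×10⁸ × 2.200×10^-6) = 0.90136.
With βγ = 0.90136: γ² = 1 + (βγ)² = 1.81245, and β = (βγ)/γ = 0.90136/1.34627 = 0.6695.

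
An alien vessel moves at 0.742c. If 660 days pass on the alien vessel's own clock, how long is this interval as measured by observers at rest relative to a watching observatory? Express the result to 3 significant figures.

With β = 0.742, γ = 1/√(1 − 0.742²) = 1/√0.449436 = 1.4916.
The onboard clock measures proper time, so the interval in the rest frame of a watching observatory is dilated: Δt = γ·Δτ = 1.4916 × 660 days = 984 days.

984 days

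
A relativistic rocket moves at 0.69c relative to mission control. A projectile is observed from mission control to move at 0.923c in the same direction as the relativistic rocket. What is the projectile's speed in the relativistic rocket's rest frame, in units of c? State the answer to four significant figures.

Transform to the relativistic rocket's frame: u' = (u − v)/(1 − uv/c²).
u' = (0.923 − 0.69)/(1 − 0.923×0.69) = 0.233/0.36313 = 0.64164.
Speed in the relativistic rocket's frame: 0.6416c (in the same direction).

0.6416c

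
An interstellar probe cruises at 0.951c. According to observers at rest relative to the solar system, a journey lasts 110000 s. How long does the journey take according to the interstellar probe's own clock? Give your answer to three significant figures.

34000 s

γ = 1/√(1 − β²) = 1/√(1 − 0.904401) = 1/√0.095599 = 1/0.309191 = 3.2342.
The moving clock records proper time: Δτ = Δt/γ = 110000/3.2342 = 34000 s.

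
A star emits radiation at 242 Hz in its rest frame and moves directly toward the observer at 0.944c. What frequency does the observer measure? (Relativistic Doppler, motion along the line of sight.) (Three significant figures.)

1430 Hz

Relativistic Doppler (source moving toward): f_obs = f_src · √((1+β)/(1−β)).
With β = 0.944: factor = √(1.944/0.056) = 5.8919.
f_obs = 242 × 5.8919 = 1430 Hz.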